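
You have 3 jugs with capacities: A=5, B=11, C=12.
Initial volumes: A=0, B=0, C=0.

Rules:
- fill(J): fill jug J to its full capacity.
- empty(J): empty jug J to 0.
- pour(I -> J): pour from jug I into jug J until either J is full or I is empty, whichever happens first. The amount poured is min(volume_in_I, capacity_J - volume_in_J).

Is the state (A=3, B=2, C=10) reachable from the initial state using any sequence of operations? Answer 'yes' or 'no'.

Answer: no

Derivation:
BFS explored all 496 reachable states.
Reachable set includes: (0,0,0), (0,0,1), (0,0,2), (0,0,3), (0,0,4), (0,0,5), (0,0,6), (0,0,7), (0,0,8), (0,0,9), (0,0,10), (0,0,11) ...
Target (A=3, B=2, C=10) not in reachable set → no.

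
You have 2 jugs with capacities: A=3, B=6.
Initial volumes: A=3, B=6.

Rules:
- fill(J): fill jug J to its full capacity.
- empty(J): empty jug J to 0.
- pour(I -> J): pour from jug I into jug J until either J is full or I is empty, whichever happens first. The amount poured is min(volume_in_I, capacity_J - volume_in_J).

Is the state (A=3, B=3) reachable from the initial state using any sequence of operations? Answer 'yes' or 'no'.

BFS from (A=3, B=6):
  1. empty(A) -> (A=0 B=6)
  2. pour(B -> A) -> (A=3 B=3)
Target reached → yes.

Answer: yes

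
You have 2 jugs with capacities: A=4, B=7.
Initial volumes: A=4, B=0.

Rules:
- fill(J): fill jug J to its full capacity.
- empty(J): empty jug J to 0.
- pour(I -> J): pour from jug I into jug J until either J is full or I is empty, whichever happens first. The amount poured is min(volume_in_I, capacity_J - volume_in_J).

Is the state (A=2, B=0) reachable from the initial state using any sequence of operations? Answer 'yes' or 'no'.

BFS from (A=4, B=0):
  1. pour(A -> B) -> (A=0 B=4)
  2. fill(A) -> (A=4 B=4)
  3. pour(A -> B) -> (A=1 B=7)
  4. empty(B) -> (A=1 B=0)
  5. pour(A -> B) -> (A=0 B=1)
  6. fill(A) -> (A=4 B=1)
  7. pour(A -> B) -> (A=0 B=5)
  8. fill(A) -> (A=4 B=5)
  9. pour(A -> B) -> (A=2 B=7)
  10. empty(B) -> (A=2 B=0)
Target reached → yes.

Answer: yes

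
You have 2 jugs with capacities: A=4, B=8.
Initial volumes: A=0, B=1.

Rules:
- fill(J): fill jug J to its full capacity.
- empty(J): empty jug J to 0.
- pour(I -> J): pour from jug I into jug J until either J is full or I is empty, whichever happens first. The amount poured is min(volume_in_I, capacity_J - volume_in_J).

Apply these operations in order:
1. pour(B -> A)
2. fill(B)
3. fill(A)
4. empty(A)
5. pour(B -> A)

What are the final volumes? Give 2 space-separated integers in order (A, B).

Step 1: pour(B -> A) -> (A=1 B=0)
Step 2: fill(B) -> (A=1 B=8)
Step 3: fill(A) -> (A=4 B=8)
Step 4: empty(A) -> (A=0 B=8)
Step 5: pour(B -> A) -> (A=4 B=4)

Answer: 4 4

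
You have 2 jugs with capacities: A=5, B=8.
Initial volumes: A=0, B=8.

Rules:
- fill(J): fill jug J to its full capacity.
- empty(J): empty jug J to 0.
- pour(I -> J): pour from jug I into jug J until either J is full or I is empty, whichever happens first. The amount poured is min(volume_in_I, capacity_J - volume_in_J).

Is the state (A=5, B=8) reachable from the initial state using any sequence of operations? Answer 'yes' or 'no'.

BFS from (A=0, B=8):
  1. fill(A) -> (A=5 B=8)
Target reached → yes.

Answer: yes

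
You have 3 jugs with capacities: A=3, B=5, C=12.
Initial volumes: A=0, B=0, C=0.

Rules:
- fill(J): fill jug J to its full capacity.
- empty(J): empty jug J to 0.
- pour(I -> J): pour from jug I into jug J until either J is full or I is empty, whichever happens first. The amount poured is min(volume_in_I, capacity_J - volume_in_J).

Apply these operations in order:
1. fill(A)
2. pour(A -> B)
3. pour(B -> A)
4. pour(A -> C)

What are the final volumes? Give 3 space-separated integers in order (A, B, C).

Step 1: fill(A) -> (A=3 B=0 C=0)
Step 2: pour(A -> B) -> (A=0 B=3 C=0)
Step 3: pour(B -> A) -> (A=3 B=0 C=0)
Step 4: pour(A -> C) -> (A=0 B=0 C=3)

Answer: 0 0 3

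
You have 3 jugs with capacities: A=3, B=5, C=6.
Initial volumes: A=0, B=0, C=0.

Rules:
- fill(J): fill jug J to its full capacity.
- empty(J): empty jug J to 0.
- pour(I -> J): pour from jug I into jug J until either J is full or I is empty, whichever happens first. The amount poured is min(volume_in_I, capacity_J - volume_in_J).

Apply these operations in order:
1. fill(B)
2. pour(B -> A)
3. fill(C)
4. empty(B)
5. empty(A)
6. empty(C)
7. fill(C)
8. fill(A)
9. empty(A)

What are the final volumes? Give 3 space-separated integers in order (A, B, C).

Answer: 0 0 6

Derivation:
Step 1: fill(B) -> (A=0 B=5 C=0)
Step 2: pour(B -> A) -> (A=3 B=2 C=0)
Step 3: fill(C) -> (A=3 B=2 C=6)
Step 4: empty(B) -> (A=3 B=0 C=6)
Step 5: empty(A) -> (A=0 B=0 C=6)
Step 6: empty(C) -> (A=0 B=0 C=0)
Step 7: fill(C) -> (A=0 B=0 C=6)
Step 8: fill(A) -> (A=3 B=0 C=6)
Step 9: empty(A) -> (A=0 B=0 C=6)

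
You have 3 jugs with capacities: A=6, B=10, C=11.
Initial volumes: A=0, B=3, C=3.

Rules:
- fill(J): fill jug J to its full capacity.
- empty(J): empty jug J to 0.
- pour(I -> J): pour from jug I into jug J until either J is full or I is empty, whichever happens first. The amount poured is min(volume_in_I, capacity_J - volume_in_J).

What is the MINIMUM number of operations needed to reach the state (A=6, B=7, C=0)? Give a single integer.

Answer: 3

Derivation:
BFS from (A=0, B=3, C=3). One shortest path:
  1. fill(B) -> (A=0 B=10 C=3)
  2. pour(B -> A) -> (A=6 B=4 C=3)
  3. pour(C -> B) -> (A=6 B=7 C=0)
Reached target in 3 moves.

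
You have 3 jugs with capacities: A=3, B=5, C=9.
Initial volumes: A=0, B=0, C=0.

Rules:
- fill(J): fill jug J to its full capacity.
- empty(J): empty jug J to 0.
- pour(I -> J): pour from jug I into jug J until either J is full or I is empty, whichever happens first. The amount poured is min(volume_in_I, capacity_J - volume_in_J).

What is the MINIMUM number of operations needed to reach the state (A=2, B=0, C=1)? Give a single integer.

Answer: 7

Derivation:
BFS from (A=0, B=0, C=0). One shortest path:
  1. fill(C) -> (A=0 B=0 C=9)
  2. pour(C -> A) -> (A=3 B=0 C=6)
  3. empty(A) -> (A=0 B=0 C=6)
  4. pour(C -> B) -> (A=0 B=5 C=1)
  5. pour(B -> A) -> (A=3 B=2 C=1)
  6. empty(A) -> (A=0 B=2 C=1)
  7. pour(B -> A) -> (A=2 B=0 C=1)
Reached target in 7 moves.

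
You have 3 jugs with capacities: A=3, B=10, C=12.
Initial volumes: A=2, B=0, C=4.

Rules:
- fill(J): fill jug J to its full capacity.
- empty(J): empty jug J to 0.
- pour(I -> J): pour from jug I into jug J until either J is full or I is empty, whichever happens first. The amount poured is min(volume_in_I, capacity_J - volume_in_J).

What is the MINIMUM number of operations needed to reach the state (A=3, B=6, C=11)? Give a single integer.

Answer: 6

Derivation:
BFS from (A=2, B=0, C=4). One shortest path:
  1. fill(C) -> (A=2 B=0 C=12)
  2. pour(C -> A) -> (A=3 B=0 C=11)
  3. pour(A -> B) -> (A=0 B=3 C=11)
  4. fill(A) -> (A=3 B=3 C=11)
  5. pour(A -> B) -> (A=0 B=6 C=11)
  6. fill(A) -> (A=3 B=6 C=11)
Reached target in 6 moves.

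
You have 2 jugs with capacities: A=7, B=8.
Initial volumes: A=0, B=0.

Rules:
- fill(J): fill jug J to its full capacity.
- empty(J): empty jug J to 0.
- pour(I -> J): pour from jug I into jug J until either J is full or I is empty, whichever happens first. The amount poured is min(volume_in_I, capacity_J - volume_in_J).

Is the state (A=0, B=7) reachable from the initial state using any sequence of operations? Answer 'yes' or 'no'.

Answer: yes

Derivation:
BFS from (A=0, B=0):
  1. fill(A) -> (A=7 B=0)
  2. pour(A -> B) -> (A=0 B=7)
Target reached → yes.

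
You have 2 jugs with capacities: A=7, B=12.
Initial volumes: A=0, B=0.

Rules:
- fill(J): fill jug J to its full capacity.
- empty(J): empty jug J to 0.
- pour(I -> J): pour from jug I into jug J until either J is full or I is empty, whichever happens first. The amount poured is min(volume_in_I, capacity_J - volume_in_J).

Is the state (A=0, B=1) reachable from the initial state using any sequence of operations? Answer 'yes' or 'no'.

BFS from (A=0, B=0):
  1. fill(B) -> (A=0 B=12)
  2. pour(B -> A) -> (A=7 B=5)
  3. empty(A) -> (A=0 B=5)
  4. pour(B -> A) -> (A=5 B=0)
  5. fill(B) -> (A=5 B=12)
  6. pour(B -> A) -> (A=7 B=10)
  7. empty(A) -> (A=0 B=10)
  8. pour(B -> A) -> (A=7 B=3)
  9. empty(A) -> (A=0 B=3)
  10. pour(B -> A) -> (A=3 B=0)
  11. fill(B) -> (A=3 B=12)
  12. pour(B -> A) -> (A=7 B=8)
  13. empty(A) -> (A=0 B=8)
  14. pour(B -> A) -> (A=7 B=1)
  15. empty(A) -> (A=0 B=1)
Target reached → yes.

Answer: yes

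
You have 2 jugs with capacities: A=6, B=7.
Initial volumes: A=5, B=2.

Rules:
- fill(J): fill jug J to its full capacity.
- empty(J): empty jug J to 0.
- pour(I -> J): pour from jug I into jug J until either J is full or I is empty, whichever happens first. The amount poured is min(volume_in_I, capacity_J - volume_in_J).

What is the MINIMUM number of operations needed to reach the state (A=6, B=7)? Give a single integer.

BFS from (A=5, B=2). One shortest path:
  1. fill(A) -> (A=6 B=2)
  2. fill(B) -> (A=6 B=7)
Reached target in 2 moves.

Answer: 2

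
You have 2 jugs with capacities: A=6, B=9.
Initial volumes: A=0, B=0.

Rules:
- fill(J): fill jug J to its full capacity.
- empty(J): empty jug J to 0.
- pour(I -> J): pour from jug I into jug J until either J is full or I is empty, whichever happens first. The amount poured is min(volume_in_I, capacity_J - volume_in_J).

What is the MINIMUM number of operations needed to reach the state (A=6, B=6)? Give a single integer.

BFS from (A=0, B=0). One shortest path:
  1. fill(A) -> (A=6 B=0)
  2. pour(A -> B) -> (A=0 B=6)
  3. fill(A) -> (A=6 B=6)
Reached target in 3 moves.

Answer: 3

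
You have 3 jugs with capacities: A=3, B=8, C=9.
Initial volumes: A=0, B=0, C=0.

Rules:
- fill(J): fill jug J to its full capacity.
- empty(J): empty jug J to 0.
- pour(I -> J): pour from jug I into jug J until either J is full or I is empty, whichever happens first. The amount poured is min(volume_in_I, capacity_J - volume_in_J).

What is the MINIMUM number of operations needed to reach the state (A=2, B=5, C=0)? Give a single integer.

Answer: 6

Derivation:
BFS from (A=0, B=0, C=0). One shortest path:
  1. fill(B) -> (A=0 B=8 C=0)
  2. pour(B -> C) -> (A=0 B=0 C=8)
  3. fill(B) -> (A=0 B=8 C=8)
  4. pour(B -> A) -> (A=3 B=5 C=8)
  5. pour(A -> C) -> (A=2 B=5 C=9)
  6. empty(C) -> (A=2 B=5 C=0)
Reached target in 6 moves.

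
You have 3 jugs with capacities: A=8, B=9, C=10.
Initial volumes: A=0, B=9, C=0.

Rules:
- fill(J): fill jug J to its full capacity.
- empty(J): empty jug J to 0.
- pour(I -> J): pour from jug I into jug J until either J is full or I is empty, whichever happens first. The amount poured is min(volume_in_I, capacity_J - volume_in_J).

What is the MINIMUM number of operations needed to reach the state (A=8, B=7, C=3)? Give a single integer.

Answer: 6

Derivation:
BFS from (A=0, B=9, C=0). One shortest path:
  1. pour(B -> A) -> (A=8 B=1 C=0)
  2. pour(A -> C) -> (A=0 B=1 C=8)
  3. pour(B -> A) -> (A=1 B=0 C=8)
  4. fill(B) -> (A=1 B=9 C=8)
  5. pour(B -> C) -> (A=1 B=7 C=10)
  6. pour(C -> A) -> (A=8 B=7 C=3)
Reached target in 6 moves.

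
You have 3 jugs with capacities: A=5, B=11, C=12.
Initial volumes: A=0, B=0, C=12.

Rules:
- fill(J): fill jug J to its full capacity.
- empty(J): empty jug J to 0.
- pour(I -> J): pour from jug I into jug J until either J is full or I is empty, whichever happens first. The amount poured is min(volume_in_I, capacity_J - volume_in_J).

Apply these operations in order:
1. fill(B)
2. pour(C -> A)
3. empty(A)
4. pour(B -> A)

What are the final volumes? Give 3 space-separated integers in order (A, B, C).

Step 1: fill(B) -> (A=0 B=11 C=12)
Step 2: pour(C -> A) -> (A=5 B=11 C=7)
Step 3: empty(A) -> (A=0 B=11 C=7)
Step 4: pour(B -> A) -> (A=5 B=6 C=7)

Answer: 5 6 7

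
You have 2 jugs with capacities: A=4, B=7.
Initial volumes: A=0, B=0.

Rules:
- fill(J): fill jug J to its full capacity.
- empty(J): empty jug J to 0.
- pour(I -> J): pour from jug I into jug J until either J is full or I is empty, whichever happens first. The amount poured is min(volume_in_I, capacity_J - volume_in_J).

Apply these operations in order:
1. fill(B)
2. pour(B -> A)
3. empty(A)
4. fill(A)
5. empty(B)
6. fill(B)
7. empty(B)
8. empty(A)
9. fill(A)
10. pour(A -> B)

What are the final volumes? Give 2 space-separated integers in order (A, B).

Answer: 0 4

Derivation:
Step 1: fill(B) -> (A=0 B=7)
Step 2: pour(B -> A) -> (A=4 B=3)
Step 3: empty(A) -> (A=0 B=3)
Step 4: fill(A) -> (A=4 B=3)
Step 5: empty(B) -> (A=4 B=0)
Step 6: fill(B) -> (A=4 B=7)
Step 7: empty(B) -> (A=4 B=0)
Step 8: empty(A) -> (A=0 B=0)
Step 9: fill(A) -> (A=4 B=0)
Step 10: pour(A -> B) -> (A=0 B=4)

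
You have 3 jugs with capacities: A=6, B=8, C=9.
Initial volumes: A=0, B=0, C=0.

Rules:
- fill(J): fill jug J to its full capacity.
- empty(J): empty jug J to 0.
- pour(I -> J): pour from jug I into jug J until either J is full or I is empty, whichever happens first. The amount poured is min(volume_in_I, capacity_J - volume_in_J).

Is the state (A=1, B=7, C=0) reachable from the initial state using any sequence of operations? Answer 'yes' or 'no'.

BFS from (A=0, B=0, C=0):
  1. fill(C) -> (A=0 B=0 C=9)
  2. pour(C -> B) -> (A=0 B=8 C=1)
  3. pour(C -> A) -> (A=1 B=8 C=0)
  4. pour(B -> C) -> (A=1 B=0 C=8)
  5. fill(B) -> (A=1 B=8 C=8)
  6. pour(B -> C) -> (A=1 B=7 C=9)
  7. empty(C) -> (A=1 B=7 C=0)
Target reached → yes.

Answer: yes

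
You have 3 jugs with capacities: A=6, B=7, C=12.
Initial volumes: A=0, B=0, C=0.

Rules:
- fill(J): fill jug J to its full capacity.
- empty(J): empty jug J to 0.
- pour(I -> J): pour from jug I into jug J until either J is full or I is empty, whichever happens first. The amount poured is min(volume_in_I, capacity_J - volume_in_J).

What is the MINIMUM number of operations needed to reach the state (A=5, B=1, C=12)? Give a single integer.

BFS from (A=0, B=0, C=0). One shortest path:
  1. fill(A) -> (A=6 B=0 C=0)
  2. fill(C) -> (A=6 B=0 C=12)
  3. pour(A -> B) -> (A=0 B=6 C=12)
  4. pour(C -> A) -> (A=6 B=6 C=6)
  5. pour(A -> B) -> (A=5 B=7 C=6)
  6. pour(B -> C) -> (A=5 B=1 C=12)
Reached target in 6 moves.

Answer: 6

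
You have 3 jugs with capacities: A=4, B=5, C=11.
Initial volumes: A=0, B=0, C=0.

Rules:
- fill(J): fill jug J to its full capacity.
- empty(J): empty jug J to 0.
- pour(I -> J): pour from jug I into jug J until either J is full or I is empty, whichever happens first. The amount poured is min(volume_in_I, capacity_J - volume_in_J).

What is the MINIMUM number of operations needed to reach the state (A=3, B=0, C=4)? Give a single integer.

Answer: 7

Derivation:
BFS from (A=0, B=0, C=0). One shortest path:
  1. fill(A) -> (A=4 B=0 C=0)
  2. pour(A -> B) -> (A=0 B=4 C=0)
  3. fill(A) -> (A=4 B=4 C=0)
  4. pour(A -> C) -> (A=0 B=4 C=4)
  5. fill(A) -> (A=4 B=4 C=4)
  6. pour(A -> B) -> (A=3 B=5 C=4)
  7. empty(B) -> (A=3 B=0 C=4)
Reached target in 7 moves.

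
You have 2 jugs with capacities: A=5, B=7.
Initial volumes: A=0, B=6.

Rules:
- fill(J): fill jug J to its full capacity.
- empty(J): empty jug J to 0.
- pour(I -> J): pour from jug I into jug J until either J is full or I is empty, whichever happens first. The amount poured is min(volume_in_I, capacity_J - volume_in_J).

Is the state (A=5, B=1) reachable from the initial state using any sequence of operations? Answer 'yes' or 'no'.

Answer: yes

Derivation:
BFS from (A=0, B=6):
  1. pour(B -> A) -> (A=5 B=1)
Target reached → yes.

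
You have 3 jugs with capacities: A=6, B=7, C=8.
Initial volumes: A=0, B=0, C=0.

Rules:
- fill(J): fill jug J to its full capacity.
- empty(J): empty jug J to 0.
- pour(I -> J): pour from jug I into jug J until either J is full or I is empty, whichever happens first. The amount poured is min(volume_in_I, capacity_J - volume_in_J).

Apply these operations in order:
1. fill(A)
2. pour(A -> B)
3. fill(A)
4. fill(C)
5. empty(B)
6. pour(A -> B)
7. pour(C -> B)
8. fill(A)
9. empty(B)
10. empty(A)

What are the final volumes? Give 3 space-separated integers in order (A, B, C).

Answer: 0 0 7

Derivation:
Step 1: fill(A) -> (A=6 B=0 C=0)
Step 2: pour(A -> B) -> (A=0 B=6 C=0)
Step 3: fill(A) -> (A=6 B=6 C=0)
Step 4: fill(C) -> (A=6 B=6 C=8)
Step 5: empty(B) -> (A=6 B=0 C=8)
Step 6: pour(A -> B) -> (A=0 B=6 C=8)
Step 7: pour(C -> B) -> (A=0 B=7 C=7)
Step 8: fill(A) -> (A=6 B=7 C=7)
Step 9: empty(B) -> (A=6 B=0 C=7)
Step 10: empty(A) -> (A=0 B=0 C=7)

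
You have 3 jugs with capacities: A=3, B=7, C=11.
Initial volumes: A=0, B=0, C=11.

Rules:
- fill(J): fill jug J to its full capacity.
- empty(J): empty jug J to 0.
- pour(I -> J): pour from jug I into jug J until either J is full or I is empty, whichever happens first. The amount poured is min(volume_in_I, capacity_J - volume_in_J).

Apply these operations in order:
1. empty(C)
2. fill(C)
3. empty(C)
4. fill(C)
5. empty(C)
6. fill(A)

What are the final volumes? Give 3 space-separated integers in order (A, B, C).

Answer: 3 0 0

Derivation:
Step 1: empty(C) -> (A=0 B=0 C=0)
Step 2: fill(C) -> (A=0 B=0 C=11)
Step 3: empty(C) -> (A=0 B=0 C=0)
Step 4: fill(C) -> (A=0 B=0 C=11)
Step 5: empty(C) -> (A=0 B=0 C=0)
Step 6: fill(A) -> (A=3 B=0 C=0)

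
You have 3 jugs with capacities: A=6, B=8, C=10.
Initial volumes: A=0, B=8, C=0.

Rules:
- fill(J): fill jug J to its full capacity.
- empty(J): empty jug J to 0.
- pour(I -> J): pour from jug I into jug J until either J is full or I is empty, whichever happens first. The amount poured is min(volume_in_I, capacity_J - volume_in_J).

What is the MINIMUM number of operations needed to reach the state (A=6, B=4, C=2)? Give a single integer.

BFS from (A=0, B=8, C=0). One shortest path:
  1. fill(C) -> (A=0 B=8 C=10)
  2. pour(B -> A) -> (A=6 B=2 C=10)
  3. empty(A) -> (A=0 B=2 C=10)
  4. pour(B -> A) -> (A=2 B=0 C=10)
  5. pour(C -> B) -> (A=2 B=8 C=2)
  6. pour(B -> A) -> (A=6 B=4 C=2)
Reached target in 6 moves.

Answer: 6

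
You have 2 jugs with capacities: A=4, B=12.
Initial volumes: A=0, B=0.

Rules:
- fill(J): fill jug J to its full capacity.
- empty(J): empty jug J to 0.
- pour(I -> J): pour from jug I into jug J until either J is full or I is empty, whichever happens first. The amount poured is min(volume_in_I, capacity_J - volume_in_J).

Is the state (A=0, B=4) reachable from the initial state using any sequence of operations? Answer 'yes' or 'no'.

BFS from (A=0, B=0):
  1. fill(A) -> (A=4 B=0)
  2. pour(A -> B) -> (A=0 B=4)
Target reached → yes.

Answer: yes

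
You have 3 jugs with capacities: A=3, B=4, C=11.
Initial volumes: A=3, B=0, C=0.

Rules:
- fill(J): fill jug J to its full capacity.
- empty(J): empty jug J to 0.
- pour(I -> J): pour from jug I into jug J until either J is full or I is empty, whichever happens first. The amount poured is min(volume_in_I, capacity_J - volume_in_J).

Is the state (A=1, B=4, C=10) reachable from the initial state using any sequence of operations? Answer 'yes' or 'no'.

Answer: yes

Derivation:
BFS from (A=3, B=0, C=0):
  1. empty(A) -> (A=0 B=0 C=0)
  2. fill(C) -> (A=0 B=0 C=11)
  3. pour(C -> B) -> (A=0 B=4 C=7)
  4. pour(B -> A) -> (A=3 B=1 C=7)
  5. pour(A -> C) -> (A=0 B=1 C=10)
  6. pour(B -> A) -> (A=1 B=0 C=10)
  7. fill(B) -> (A=1 B=4 C=10)
Target reached → yes.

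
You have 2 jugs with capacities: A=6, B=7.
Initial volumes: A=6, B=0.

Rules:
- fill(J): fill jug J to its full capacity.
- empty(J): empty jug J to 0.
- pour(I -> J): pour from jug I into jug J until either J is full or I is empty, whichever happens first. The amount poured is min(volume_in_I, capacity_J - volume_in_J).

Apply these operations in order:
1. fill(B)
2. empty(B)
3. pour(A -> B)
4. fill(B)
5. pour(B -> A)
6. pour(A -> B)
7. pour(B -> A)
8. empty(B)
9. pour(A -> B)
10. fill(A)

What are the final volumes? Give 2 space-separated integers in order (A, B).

Answer: 6 6

Derivation:
Step 1: fill(B) -> (A=6 B=7)
Step 2: empty(B) -> (A=6 B=0)
Step 3: pour(A -> B) -> (A=0 B=6)
Step 4: fill(B) -> (A=0 B=7)
Step 5: pour(B -> A) -> (A=6 B=1)
Step 6: pour(A -> B) -> (A=0 B=7)
Step 7: pour(B -> A) -> (A=6 B=1)
Step 8: empty(B) -> (A=6 B=0)
Step 9: pour(A -> B) -> (A=0 B=6)
Step 10: fill(A) -> (A=6 B=6)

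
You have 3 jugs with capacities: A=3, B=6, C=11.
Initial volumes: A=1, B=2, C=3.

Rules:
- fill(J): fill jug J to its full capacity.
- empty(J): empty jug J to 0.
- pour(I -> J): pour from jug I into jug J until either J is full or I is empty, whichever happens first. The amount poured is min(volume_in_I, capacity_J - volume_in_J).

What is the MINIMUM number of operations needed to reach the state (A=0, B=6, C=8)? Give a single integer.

BFS from (A=1, B=2, C=3). One shortest path:
  1. fill(C) -> (A=1 B=2 C=11)
  2. pour(A -> B) -> (A=0 B=3 C=11)
  3. pour(C -> B) -> (A=0 B=6 C=8)
Reached target in 3 moves.

Answer: 3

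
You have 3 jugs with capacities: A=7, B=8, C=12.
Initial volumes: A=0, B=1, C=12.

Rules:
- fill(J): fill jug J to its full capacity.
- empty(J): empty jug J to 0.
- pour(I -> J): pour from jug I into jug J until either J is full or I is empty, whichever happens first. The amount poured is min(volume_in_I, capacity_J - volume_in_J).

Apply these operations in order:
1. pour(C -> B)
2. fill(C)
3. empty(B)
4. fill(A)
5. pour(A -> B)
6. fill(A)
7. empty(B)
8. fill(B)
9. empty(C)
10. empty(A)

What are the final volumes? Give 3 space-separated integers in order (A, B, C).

Step 1: pour(C -> B) -> (A=0 B=8 C=5)
Step 2: fill(C) -> (A=0 B=8 C=12)
Step 3: empty(B) -> (A=0 B=0 C=12)
Step 4: fill(A) -> (A=7 B=0 C=12)
Step 5: pour(A -> B) -> (A=0 B=7 C=12)
Step 6: fill(A) -> (A=7 B=7 C=12)
Step 7: empty(B) -> (A=7 B=0 C=12)
Step 8: fill(B) -> (A=7 B=8 C=12)
Step 9: empty(C) -> (A=7 B=8 C=0)
Step 10: empty(A) -> (A=0 B=8 C=0)

Answer: 0 8 0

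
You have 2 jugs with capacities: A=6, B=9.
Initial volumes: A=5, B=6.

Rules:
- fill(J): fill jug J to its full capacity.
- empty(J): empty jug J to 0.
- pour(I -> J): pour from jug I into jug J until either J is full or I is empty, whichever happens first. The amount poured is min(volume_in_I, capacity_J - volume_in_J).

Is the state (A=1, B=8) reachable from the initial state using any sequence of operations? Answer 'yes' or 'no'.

Answer: no

Derivation:
BFS explored all 21 reachable states.
Reachable set includes: (0,0), (0,2), (0,3), (0,5), (0,6), (0,8), (0,9), (2,0), (2,9), (3,0), (3,9), (5,0) ...
Target (A=1, B=8) not in reachable set → no.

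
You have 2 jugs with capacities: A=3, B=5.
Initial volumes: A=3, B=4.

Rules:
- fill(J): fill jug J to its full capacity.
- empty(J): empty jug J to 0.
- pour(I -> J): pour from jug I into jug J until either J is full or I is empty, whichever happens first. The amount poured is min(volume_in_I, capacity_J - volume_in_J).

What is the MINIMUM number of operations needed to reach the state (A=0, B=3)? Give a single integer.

Answer: 2

Derivation:
BFS from (A=3, B=4). One shortest path:
  1. empty(B) -> (A=3 B=0)
  2. pour(A -> B) -> (A=0 B=3)
Reached target in 2 moves.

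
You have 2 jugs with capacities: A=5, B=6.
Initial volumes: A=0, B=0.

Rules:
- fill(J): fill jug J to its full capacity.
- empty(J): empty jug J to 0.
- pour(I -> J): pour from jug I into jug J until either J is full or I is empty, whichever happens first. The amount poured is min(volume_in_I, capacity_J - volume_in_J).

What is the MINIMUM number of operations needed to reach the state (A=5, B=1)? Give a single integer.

BFS from (A=0, B=0). One shortest path:
  1. fill(B) -> (A=0 B=6)
  2. pour(B -> A) -> (A=5 B=1)
Reached target in 2 moves.

Answer: 2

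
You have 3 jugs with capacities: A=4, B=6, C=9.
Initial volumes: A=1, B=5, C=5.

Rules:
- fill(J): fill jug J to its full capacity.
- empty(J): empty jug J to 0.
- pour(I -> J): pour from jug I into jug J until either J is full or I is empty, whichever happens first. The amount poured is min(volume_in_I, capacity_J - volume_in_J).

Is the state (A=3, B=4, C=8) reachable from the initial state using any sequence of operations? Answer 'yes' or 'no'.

Answer: no

Derivation:
BFS explored all 231 reachable states.
Reachable set includes: (0,0,0), (0,0,1), (0,0,2), (0,0,3), (0,0,4), (0,0,5), (0,0,6), (0,0,7), (0,0,8), (0,0,9), (0,1,0), (0,1,1) ...
Target (A=3, B=4, C=8) not in reachable set → no.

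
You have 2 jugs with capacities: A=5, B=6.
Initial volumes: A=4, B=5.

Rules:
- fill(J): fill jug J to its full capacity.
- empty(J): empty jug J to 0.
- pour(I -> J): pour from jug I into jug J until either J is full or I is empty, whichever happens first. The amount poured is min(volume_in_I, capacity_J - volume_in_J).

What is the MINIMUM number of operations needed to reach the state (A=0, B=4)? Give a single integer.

Answer: 2

Derivation:
BFS from (A=4, B=5). One shortest path:
  1. empty(B) -> (A=4 B=0)
  2. pour(A -> B) -> (A=0 B=4)
Reached target in 2 moves.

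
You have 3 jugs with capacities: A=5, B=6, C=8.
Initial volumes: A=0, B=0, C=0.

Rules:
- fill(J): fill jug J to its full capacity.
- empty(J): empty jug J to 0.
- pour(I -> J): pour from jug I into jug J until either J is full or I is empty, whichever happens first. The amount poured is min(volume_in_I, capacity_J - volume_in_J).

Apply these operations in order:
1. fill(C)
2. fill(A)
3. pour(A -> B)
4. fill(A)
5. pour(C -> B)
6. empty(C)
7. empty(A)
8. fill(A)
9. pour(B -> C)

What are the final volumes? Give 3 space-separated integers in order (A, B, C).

Step 1: fill(C) -> (A=0 B=0 C=8)
Step 2: fill(A) -> (A=5 B=0 C=8)
Step 3: pour(A -> B) -> (A=0 B=5 C=8)
Step 4: fill(A) -> (A=5 B=5 C=8)
Step 5: pour(C -> B) -> (A=5 B=6 C=7)
Step 6: empty(C) -> (A=5 B=6 C=0)
Step 7: empty(A) -> (A=0 B=6 C=0)
Step 8: fill(A) -> (A=5 B=6 C=0)
Step 9: pour(B -> C) -> (A=5 B=0 C=6)

Answer: 5 0 6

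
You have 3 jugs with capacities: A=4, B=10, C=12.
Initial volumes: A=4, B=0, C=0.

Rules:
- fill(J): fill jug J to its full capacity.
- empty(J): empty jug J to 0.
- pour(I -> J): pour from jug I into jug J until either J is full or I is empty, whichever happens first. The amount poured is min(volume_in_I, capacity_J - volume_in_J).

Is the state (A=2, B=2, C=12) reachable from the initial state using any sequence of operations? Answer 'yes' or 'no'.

Answer: yes

Derivation:
BFS from (A=4, B=0, C=0):
  1. fill(B) -> (A=4 B=10 C=0)
  2. pour(B -> C) -> (A=4 B=0 C=10)
  3. pour(A -> C) -> (A=2 B=0 C=12)
  4. pour(C -> B) -> (A=2 B=10 C=2)
  5. empty(B) -> (A=2 B=0 C=2)
  6. pour(C -> B) -> (A=2 B=2 C=0)
  7. fill(C) -> (A=2 B=2 C=12)
Target reached → yes.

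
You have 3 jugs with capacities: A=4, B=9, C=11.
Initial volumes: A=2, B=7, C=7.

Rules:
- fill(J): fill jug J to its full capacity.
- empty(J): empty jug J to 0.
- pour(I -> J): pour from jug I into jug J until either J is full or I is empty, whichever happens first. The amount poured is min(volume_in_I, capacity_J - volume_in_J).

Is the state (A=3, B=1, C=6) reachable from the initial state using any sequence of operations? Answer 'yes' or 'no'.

BFS explored all 361 reachable states.
Reachable set includes: (0,0,0), (0,0,1), (0,0,2), (0,0,3), (0,0,4), (0,0,5), (0,0,6), (0,0,7), (0,0,8), (0,0,9), (0,0,10), (0,0,11) ...
Target (A=3, B=1, C=6) not in reachable set → no.

Answer: no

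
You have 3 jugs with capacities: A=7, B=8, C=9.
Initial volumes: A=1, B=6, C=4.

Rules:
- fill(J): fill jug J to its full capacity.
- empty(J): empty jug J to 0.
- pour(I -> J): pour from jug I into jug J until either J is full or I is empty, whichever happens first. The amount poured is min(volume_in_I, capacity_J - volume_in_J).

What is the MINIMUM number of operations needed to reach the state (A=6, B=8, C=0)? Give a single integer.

BFS from (A=1, B=6, C=4). One shortest path:
  1. empty(A) -> (A=0 B=6 C=4)
  2. empty(C) -> (A=0 B=6 C=0)
  3. pour(B -> A) -> (A=6 B=0 C=0)
  4. fill(B) -> (A=6 B=8 C=0)
Reached target in 4 moves.

Answer: 4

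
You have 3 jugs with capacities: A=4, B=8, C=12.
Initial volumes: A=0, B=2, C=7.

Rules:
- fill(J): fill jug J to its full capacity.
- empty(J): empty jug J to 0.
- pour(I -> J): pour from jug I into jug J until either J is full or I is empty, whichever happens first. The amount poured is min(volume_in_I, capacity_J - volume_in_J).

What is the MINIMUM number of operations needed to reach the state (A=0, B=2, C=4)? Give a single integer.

BFS from (A=0, B=2, C=7). One shortest path:
  1. fill(A) -> (A=4 B=2 C=7)
  2. empty(C) -> (A=4 B=2 C=0)
  3. pour(A -> C) -> (A=0 B=2 C=4)
Reached target in 3 moves.

Answer: 3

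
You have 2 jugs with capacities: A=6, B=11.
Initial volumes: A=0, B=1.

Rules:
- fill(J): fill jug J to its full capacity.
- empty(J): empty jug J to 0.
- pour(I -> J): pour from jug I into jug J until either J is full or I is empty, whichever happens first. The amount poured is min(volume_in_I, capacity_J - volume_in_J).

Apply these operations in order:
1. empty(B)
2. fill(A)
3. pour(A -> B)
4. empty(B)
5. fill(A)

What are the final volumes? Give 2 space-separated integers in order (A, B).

Answer: 6 0

Derivation:
Step 1: empty(B) -> (A=0 B=0)
Step 2: fill(A) -> (A=6 B=0)
Step 3: pour(A -> B) -> (A=0 B=6)
Step 4: empty(B) -> (A=0 B=0)
Step 5: fill(A) -> (A=6 B=0)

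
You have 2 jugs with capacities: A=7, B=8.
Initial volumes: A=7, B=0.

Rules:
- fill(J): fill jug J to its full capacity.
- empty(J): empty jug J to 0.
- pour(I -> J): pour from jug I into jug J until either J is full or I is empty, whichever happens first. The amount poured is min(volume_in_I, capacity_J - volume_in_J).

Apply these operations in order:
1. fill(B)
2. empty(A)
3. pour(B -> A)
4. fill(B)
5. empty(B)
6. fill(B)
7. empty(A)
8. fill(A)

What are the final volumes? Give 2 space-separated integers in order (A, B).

Answer: 7 8

Derivation:
Step 1: fill(B) -> (A=7 B=8)
Step 2: empty(A) -> (A=0 B=8)
Step 3: pour(B -> A) -> (A=7 B=1)
Step 4: fill(B) -> (A=7 B=8)
Step 5: empty(B) -> (A=7 B=0)
Step 6: fill(B) -> (A=7 B=8)
Step 7: empty(A) -> (A=0 B=8)
Step 8: fill(A) -> (A=7 B=8)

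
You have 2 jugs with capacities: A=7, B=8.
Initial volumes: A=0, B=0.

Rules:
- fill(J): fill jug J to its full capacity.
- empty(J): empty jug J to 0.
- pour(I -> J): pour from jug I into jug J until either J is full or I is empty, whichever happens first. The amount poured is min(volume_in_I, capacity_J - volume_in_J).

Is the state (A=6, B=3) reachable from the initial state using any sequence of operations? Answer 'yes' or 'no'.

Answer: no

Derivation:
BFS explored all 30 reachable states.
Reachable set includes: (0,0), (0,1), (0,2), (0,3), (0,4), (0,5), (0,6), (0,7), (0,8), (1,0), (1,8), (2,0) ...
Target (A=6, B=3) not in reachable set → no.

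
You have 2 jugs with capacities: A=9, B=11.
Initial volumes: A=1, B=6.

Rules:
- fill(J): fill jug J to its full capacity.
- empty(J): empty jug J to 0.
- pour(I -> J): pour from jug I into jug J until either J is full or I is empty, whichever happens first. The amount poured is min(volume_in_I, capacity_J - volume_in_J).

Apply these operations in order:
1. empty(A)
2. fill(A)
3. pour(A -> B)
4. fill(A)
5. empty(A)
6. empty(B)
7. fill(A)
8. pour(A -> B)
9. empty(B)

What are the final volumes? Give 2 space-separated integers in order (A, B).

Step 1: empty(A) -> (A=0 B=6)
Step 2: fill(A) -> (A=9 B=6)
Step 3: pour(A -> B) -> (A=4 B=11)
Step 4: fill(A) -> (A=9 B=11)
Step 5: empty(A) -> (A=0 B=11)
Step 6: empty(B) -> (A=0 B=0)
Step 7: fill(A) -> (A=9 B=0)
Step 8: pour(A -> B) -> (A=0 B=9)
Step 9: empty(B) -> (A=0 B=0)

Answer: 0 0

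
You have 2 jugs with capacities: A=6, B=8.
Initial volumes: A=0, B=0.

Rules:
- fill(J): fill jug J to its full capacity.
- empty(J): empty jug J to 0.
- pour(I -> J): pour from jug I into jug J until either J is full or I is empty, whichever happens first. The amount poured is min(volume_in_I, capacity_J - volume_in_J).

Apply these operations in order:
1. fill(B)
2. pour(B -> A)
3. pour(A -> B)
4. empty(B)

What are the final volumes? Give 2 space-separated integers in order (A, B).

Step 1: fill(B) -> (A=0 B=8)
Step 2: pour(B -> A) -> (A=6 B=2)
Step 3: pour(A -> B) -> (A=0 B=8)
Step 4: empty(B) -> (A=0 B=0)

Answer: 0 0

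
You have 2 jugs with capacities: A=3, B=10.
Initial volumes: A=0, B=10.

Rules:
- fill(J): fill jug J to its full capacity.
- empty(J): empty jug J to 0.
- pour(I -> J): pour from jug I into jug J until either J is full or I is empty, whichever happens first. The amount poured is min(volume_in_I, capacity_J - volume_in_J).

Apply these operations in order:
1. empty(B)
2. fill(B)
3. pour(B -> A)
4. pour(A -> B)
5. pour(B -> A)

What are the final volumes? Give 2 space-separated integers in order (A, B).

Step 1: empty(B) -> (A=0 B=0)
Step 2: fill(B) -> (A=0 B=10)
Step 3: pour(B -> A) -> (A=3 B=7)
Step 4: pour(A -> B) -> (A=0 B=10)
Step 5: pour(B -> A) -> (A=3 B=7)

Answer: 3 7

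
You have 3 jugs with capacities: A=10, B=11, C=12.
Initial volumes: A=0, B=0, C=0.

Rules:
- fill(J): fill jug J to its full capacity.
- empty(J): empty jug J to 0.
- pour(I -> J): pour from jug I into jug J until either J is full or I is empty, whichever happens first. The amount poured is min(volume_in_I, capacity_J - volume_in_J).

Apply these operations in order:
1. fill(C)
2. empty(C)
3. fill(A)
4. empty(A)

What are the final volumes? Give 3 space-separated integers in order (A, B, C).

Answer: 0 0 0

Derivation:
Step 1: fill(C) -> (A=0 B=0 C=12)
Step 2: empty(C) -> (A=0 B=0 C=0)
Step 3: fill(A) -> (A=10 B=0 C=0)
Step 4: empty(A) -> (A=0 B=0 C=0)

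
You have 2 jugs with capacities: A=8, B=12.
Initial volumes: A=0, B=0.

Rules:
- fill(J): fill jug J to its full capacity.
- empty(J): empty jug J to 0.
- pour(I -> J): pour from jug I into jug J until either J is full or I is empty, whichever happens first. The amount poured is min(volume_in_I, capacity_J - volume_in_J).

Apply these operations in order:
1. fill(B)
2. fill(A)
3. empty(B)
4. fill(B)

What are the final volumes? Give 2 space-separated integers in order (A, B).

Answer: 8 12

Derivation:
Step 1: fill(B) -> (A=0 B=12)
Step 2: fill(A) -> (A=8 B=12)
Step 3: empty(B) -> (A=8 B=0)
Step 4: fill(B) -> (A=8 B=12)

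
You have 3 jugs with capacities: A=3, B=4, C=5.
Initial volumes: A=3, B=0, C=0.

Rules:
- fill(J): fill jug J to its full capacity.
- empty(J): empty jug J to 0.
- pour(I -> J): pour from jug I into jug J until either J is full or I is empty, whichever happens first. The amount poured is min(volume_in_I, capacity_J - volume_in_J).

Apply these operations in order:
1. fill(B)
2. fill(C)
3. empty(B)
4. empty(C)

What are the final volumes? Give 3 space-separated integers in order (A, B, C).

Answer: 3 0 0

Derivation:
Step 1: fill(B) -> (A=3 B=4 C=0)
Step 2: fill(C) -> (A=3 B=4 C=5)
Step 3: empty(B) -> (A=3 B=0 C=5)
Step 4: empty(C) -> (A=3 B=0 C=0)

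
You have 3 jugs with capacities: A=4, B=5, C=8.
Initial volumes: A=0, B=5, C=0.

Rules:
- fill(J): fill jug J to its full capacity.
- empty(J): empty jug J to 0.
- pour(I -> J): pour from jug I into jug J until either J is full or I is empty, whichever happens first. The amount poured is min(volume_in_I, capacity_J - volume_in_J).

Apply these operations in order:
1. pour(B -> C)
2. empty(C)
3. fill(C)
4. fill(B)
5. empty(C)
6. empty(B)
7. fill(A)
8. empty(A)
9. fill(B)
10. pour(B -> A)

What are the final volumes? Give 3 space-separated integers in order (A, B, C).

Answer: 4 1 0

Derivation:
Step 1: pour(B -> C) -> (A=0 B=0 C=5)
Step 2: empty(C) -> (A=0 B=0 C=0)
Step 3: fill(C) -> (A=0 B=0 C=8)
Step 4: fill(B) -> (A=0 B=5 C=8)
Step 5: empty(C) -> (A=0 B=5 C=0)
Step 6: empty(B) -> (A=0 B=0 C=0)
Step 7: fill(A) -> (A=4 B=0 C=0)
Step 8: empty(A) -> (A=0 B=0 C=0)
Step 9: fill(B) -> (A=0 B=5 C=0)
Step 10: pour(B -> A) -> (A=4 B=1 C=0)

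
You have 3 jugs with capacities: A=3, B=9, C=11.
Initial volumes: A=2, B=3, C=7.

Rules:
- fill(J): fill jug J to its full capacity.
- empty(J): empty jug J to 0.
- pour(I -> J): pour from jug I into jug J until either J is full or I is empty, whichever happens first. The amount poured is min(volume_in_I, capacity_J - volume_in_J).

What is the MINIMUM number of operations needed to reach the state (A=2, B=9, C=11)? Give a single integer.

BFS from (A=2, B=3, C=7). One shortest path:
  1. fill(B) -> (A=2 B=9 C=7)
  2. fill(C) -> (A=2 B=9 C=11)
Reached target in 2 moves.

Answer: 2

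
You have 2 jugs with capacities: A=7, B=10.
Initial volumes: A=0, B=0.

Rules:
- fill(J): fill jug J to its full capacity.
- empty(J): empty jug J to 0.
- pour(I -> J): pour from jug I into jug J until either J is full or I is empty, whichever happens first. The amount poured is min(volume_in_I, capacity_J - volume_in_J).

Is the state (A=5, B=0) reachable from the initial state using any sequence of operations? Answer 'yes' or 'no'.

BFS from (A=0, B=0):
  1. fill(A) -> (A=7 B=0)
  2. pour(A -> B) -> (A=0 B=7)
  3. fill(A) -> (A=7 B=7)
  4. pour(A -> B) -> (A=4 B=10)
  5. empty(B) -> (A=4 B=0)
  6. pour(A -> B) -> (A=0 B=4)
  7. fill(A) -> (A=7 B=4)
  8. pour(A -> B) -> (A=1 B=10)
  9. empty(B) -> (A=1 B=0)
  10. pour(A -> B) -> (A=0 B=1)
  11. fill(A) -> (A=7 B=1)
  12. pour(A -> B) -> (A=0 B=8)
  13. fill(A) -> (A=7 B=8)
  14. pour(A -> B) -> (A=5 B=10)
  15. empty(B) -> (A=5 B=0)
Target reached → yes.

Answer: yes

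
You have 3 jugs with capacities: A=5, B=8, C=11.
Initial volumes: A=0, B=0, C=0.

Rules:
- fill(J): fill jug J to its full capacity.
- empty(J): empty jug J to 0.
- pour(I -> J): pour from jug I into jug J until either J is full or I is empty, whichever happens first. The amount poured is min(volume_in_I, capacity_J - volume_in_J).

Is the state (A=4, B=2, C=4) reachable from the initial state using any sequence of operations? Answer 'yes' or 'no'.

Answer: no

Derivation:
BFS explored all 368 reachable states.
Reachable set includes: (0,0,0), (0,0,1), (0,0,2), (0,0,3), (0,0,4), (0,0,5), (0,0,6), (0,0,7), (0,0,8), (0,0,9), (0,0,10), (0,0,11) ...
Target (A=4, B=2, C=4) not in reachable set → no.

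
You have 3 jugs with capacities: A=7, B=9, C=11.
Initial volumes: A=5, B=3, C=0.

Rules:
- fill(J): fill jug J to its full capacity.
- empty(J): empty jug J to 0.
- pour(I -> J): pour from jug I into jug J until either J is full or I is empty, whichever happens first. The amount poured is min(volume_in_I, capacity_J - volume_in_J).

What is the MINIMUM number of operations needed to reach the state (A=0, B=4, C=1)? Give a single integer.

BFS from (A=5, B=3, C=0). One shortest path:
  1. empty(A) -> (A=0 B=3 C=0)
  2. fill(C) -> (A=0 B=3 C=11)
  3. pour(C -> A) -> (A=7 B=3 C=4)
  4. pour(A -> B) -> (A=1 B=9 C=4)
  5. empty(B) -> (A=1 B=0 C=4)
  6. pour(C -> B) -> (A=1 B=4 C=0)
  7. pour(A -> C) -> (A=0 B=4 C=1)
Reached target in 7 moves.

Answer: 7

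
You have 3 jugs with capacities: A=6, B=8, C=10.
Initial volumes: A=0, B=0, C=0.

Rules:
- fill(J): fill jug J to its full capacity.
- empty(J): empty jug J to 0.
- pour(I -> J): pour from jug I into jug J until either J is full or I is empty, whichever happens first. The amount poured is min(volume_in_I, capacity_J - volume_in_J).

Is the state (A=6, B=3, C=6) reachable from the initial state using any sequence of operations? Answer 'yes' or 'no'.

BFS explored all 96 reachable states.
Reachable set includes: (0,0,0), (0,0,2), (0,0,4), (0,0,6), (0,0,8), (0,0,10), (0,2,0), (0,2,2), (0,2,4), (0,2,6), (0,2,8), (0,2,10) ...
Target (A=6, B=3, C=6) not in reachable set → no.

Answer: no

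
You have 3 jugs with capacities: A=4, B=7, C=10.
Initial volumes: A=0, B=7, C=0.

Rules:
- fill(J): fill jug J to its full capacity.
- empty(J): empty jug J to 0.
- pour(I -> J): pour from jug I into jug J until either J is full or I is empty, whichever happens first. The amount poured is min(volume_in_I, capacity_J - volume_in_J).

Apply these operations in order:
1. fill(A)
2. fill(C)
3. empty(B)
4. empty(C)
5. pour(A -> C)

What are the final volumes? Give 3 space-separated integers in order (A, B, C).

Answer: 0 0 4

Derivation:
Step 1: fill(A) -> (A=4 B=7 C=0)
Step 2: fill(C) -> (A=4 B=7 C=10)
Step 3: empty(B) -> (A=4 B=0 C=10)
Step 4: empty(C) -> (A=4 B=0 C=0)
Step 5: pour(A -> C) -> (A=0 B=0 C=4)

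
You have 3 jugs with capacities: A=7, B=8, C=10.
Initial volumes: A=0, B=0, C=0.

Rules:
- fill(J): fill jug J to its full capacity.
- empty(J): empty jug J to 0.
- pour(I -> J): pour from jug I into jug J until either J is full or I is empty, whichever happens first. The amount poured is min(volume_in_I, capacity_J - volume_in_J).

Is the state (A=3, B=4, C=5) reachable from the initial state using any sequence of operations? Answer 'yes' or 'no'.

Answer: no

Derivation:
BFS explored all 414 reachable states.
Reachable set includes: (0,0,0), (0,0,1), (0,0,2), (0,0,3), (0,0,4), (0,0,5), (0,0,6), (0,0,7), (0,0,8), (0,0,9), (0,0,10), (0,1,0) ...
Target (A=3, B=4, C=5) not in reachable set → no.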